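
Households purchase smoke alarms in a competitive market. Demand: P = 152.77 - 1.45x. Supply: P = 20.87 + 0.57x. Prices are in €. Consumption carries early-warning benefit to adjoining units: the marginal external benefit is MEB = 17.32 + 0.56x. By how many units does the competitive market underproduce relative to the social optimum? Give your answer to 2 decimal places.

Market equilibrium (private): 20.87 + 0.57x = 152.77 - 1.45x → x_m = 65.2970.
Social marginal benefit = demand + MEB = 170.09 - 0.89x.
Set SMB = MC: 170.09 - 0.89x = 20.87 + 0.57x → x* = 102.2055.
Gap = |65.2970 − 102.2055| = 36.9085.

36.91 units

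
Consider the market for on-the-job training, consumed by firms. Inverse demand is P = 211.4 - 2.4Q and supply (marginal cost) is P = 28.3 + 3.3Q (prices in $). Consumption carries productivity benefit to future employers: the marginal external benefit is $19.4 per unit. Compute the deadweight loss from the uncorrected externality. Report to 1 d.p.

Market equilibrium (private): 28.3 + 3.3Q = 211.4 - 2.4Q → Q_m = 32.1228.
Social marginal benefit = demand + MEB = 230.8 - 2.4Q.
Set SMB = MC: 230.8 - 2.4Q = 28.3 + 3.3Q → Q* = 35.5263.
Height of the DWL triangle at Q_m is SMB(Q_m) − MC(Q_m) = MEB(Q_m) = 19.4000.
DWL = ½ × 3.4035 × 19.4000 = 33.0140.

DWL = $33.0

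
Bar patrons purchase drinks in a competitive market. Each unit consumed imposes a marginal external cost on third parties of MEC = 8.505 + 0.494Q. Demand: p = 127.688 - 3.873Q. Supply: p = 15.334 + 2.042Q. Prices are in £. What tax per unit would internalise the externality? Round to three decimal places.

tax = £16.510 per unit

Social marginal benefit = demand − MEC = 119.183 - 4.367Q.
Set SMB = MC: 119.183 - 4.367Q = 15.334 + 2.042Q → Q* = 16.2036.
The Pigouvian tax equals MEC at Q*: 8.505 + 0.494×16.2036 = 16.5096.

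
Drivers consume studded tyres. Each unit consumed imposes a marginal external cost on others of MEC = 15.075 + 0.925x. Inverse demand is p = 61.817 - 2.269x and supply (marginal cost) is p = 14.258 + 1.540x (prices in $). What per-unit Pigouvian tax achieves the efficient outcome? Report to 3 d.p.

Social marginal benefit = demand − MEC = 46.742 - 3.194x.
Set SMB = MC: 46.742 - 3.194x = 14.258 + 1.540x → x* = 6.8619.
The Pigouvian tax equals MEC at x*: 15.075 + 0.925×6.8619 = 21.4223.

tax = $21.422 per unit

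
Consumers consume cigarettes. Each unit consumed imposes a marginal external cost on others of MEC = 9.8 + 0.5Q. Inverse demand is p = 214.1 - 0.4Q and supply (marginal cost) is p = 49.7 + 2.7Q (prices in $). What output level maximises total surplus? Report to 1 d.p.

Social marginal benefit = demand − MEC = 204.3 - 0.9Q.
Set SMB = MC: 204.3 - 0.9Q = 49.7 + 2.7Q → Q* = 42.9444.

Q* = 42.9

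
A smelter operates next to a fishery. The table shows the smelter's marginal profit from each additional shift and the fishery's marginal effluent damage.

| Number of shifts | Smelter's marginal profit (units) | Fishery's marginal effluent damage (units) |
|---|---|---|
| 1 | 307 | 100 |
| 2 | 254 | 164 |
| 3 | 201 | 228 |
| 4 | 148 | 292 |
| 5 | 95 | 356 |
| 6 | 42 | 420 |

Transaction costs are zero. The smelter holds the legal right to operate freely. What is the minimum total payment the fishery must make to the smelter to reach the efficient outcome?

Left alone the smelter would choose level 6 (marginal profit stays positive).
Efficient level: k* = 2 (marginal profit ≥ marginal effluent damage through 2).
The fishery must at least cover the smelter's forgone profit from cutting 6→2: 201 + 148 + 95 + 42 = 486.

486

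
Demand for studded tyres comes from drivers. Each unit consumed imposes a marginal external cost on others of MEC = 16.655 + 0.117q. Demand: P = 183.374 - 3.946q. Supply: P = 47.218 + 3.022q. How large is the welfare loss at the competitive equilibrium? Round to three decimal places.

DWL = 25.319

Market equilibrium (private): 47.218 + 3.022q = 183.374 - 3.946q → q_m = 19.5402.
Social marginal benefit = demand − MEC = 166.719 - 4.063q.
Set SMB = MC: 166.719 - 4.063q = 47.218 + 3.022q → q* = 16.8668.
Between q* and q_m the wedge MC − SMB runs linearly from 0 to MEC(q_m), so the loss is a triangle.
DWL = ½ × 2.6734 × 18.9412 = 25.3187.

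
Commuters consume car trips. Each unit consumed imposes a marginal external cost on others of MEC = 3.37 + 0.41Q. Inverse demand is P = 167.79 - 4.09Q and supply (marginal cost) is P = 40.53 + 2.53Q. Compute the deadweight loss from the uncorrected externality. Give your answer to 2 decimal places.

DWL = 9.00

Market equilibrium (private): 40.53 + 2.53Q = 167.79 - 4.09Q → Q_m = 19.2236.
Social marginal benefit = demand − MEC = 164.42 - 4.50Q.
Set SMB = MC: 164.42 - 4.50Q = 40.53 + 2.53Q → Q* = 17.6230.
The welfare-loss triangle has base |Q_m − Q*| and height MEC(Q_m) (the vertical gap between SMB and MC is zero at Q* and MEC at Q_m).
DWL = ½ × 1.6006 × 11.2517 = 9.0047.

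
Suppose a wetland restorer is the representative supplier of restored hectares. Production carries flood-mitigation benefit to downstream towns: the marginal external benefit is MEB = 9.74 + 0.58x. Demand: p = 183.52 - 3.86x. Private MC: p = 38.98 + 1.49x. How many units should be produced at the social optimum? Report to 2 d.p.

Social marginal cost = private MC − MEB = 29.24 + 0.91x.
Set SMC = demand: 29.24 + 0.91x = 183.52 - 3.86x → x* = 32.3438.

x* = 32.34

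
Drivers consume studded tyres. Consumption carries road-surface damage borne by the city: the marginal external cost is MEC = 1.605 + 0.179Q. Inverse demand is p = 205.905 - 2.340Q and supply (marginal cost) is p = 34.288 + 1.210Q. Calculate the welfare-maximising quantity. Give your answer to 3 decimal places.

Social marginal benefit = demand − MEC = 204.300 - 2.519Q.
Set SMB = MC: 204.300 - 2.519Q = 34.288 + 1.210Q → Q* = 45.5918.

Q* = 45.592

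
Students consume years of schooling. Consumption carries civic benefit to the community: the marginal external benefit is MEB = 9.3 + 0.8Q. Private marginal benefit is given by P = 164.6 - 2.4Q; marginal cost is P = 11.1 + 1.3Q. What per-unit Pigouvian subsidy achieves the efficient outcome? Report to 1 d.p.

subsidy = 54.2 per unit

Social marginal benefit = demand + MEB = 173.9 - 1.6Q.
Set SMB = MC: 173.9 - 1.6Q = 11.1 + 1.3Q → Q* = 56.1379.
The Pigouvian subsidy equals MEB at Q*: 9.3 + 0.8×56.1379 = 54.2103.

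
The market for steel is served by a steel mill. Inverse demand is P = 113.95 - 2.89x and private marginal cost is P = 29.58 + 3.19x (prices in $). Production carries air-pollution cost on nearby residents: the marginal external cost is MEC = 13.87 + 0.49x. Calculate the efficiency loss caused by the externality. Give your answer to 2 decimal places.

Market equilibrium (private): 29.58 + 3.19x = 113.95 - 2.89x → x_m = 13.8766.
Social marginal cost = private MC + MEC = 43.45 + 3.68x.
Set SMC = demand: 43.45 + 3.68x = 113.95 - 2.89x → x* = 10.7306.
Between x* and x_m the wedge SMC − demand runs linearly from 0 to MEC(x_m), so the loss is a triangle.
DWL = ½ × 3.1460 × 20.6696 = 32.5133.

DWL = $32.51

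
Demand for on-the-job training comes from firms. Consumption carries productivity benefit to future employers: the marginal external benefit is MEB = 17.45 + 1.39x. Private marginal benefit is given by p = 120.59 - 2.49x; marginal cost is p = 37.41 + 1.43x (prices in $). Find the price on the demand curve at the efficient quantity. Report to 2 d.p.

Social marginal benefit = demand + MEB = 138.04 - 1.10x.
Set SMB = MC: 138.04 - 1.10x = 37.41 + 1.43x → x* = 39.7747.
Consumer price on the demand curve at x*: 120.59 − 2.49×39.7747 = 21.5510.

P = $21.55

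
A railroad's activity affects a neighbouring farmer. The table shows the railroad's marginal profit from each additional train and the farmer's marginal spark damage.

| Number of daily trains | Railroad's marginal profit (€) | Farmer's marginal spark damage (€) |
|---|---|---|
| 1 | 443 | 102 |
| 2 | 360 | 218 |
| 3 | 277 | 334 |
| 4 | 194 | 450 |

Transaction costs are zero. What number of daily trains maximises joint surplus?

Bargaining reaches the level where marginal profit last exceeds marginal spark damage.
That holds through level 2 (360 ≥ 218) but not at 3 (277 < 334).

2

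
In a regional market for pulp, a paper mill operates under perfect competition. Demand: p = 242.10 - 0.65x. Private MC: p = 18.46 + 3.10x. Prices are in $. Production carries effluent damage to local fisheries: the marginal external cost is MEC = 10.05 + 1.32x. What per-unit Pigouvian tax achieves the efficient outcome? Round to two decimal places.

tax = $65.66 per unit

Social marginal cost = private MC + MEC = 28.51 + 4.42x.
Set SMC = demand: 28.51 + 4.42x = 242.10 - 0.65x → x* = 42.1282.
The Pigouvian tax equals MEC at x*: 10.05 + 1.32×42.1282 = 65.6592.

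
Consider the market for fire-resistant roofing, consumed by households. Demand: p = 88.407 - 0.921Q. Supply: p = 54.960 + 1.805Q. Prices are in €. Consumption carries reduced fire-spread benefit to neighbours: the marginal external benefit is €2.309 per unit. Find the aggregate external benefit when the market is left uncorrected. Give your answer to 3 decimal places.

€28.331

Market equilibrium (private): 54.960 + 1.805Q = 88.407 - 0.921Q → Q_m = 12.2696.
Total external benefit = MEB × Q_m = 2.309 × 12.2696 = 28.3305.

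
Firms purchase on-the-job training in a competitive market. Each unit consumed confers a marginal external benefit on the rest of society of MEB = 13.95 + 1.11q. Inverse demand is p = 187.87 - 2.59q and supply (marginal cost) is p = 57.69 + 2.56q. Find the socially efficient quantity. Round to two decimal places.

q* = 35.68

Social marginal benefit = demand + MEB = 201.82 - 1.48q.
Set SMB = MC: 201.82 - 1.48q = 57.69 + 2.56q → q* = 35.6757.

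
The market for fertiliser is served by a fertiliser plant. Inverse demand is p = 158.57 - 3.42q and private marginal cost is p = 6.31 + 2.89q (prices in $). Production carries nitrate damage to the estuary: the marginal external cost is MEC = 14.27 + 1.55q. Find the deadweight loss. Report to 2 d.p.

DWL = $169.84

Market equilibrium (private): 6.31 + 2.89q = 158.57 - 3.42q → q_m = 24.1300.
Social marginal cost = private MC + MEC = 20.58 + 4.44q.
Set SMC = demand: 20.58 + 4.44q = 158.57 - 3.42q → q* = 17.5560.
Height of the DWL triangle at q_m is SMC(q_m) − demand(q_m) = MEC(q_m) = 51.6714.
DWL = ½ × 6.5740 × 51.6714 = 169.8439.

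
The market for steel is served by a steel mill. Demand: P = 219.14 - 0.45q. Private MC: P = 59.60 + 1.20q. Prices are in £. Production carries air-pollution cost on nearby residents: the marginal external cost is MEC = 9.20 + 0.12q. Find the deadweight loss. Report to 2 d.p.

DWL = £122.25

Market equilibrium (private): 59.60 + 1.20q = 219.14 - 0.45q → q_m = 96.6909.
Social marginal cost = private MC + MEC = 68.80 + 1.32q.
Set SMC = demand: 68.80 + 1.32q = 219.14 - 0.45q → q* = 84.9379.
Height of the DWL triangle at q_m is SMC(q_m) − demand(q_m) = MEC(q_m) = 20.8029.
DWL = ½ × 11.7530 × 20.8029 = 122.2482.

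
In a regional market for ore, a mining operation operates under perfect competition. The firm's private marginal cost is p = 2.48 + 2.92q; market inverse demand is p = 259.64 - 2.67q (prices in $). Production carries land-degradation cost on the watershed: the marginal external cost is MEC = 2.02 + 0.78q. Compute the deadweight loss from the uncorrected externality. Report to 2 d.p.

Market equilibrium (private): 2.48 + 2.92q = 259.64 - 2.67q → q_m = 46.0036.
Social marginal cost = private MC + MEC = 4.50 + 3.70q.
Set SMC = demand: 4.50 + 3.70q = 259.64 - 2.67q → q* = 40.0534.
The welfare-loss triangle has base |q_m − q*| and height MEC(q_m) (the vertical gap between SMC and demand is zero at q* and MEC at q_m).
DWL = ½ × 5.9502 × 37.9028 = 112.7646.

DWL = $112.76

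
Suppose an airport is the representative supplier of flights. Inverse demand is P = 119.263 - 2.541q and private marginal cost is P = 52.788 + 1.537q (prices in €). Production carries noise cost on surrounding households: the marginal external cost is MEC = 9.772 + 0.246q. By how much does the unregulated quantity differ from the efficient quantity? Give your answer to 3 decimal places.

3.187 units

Market equilibrium (private): 52.788 + 1.537q = 119.263 - 2.541q → q_m = 16.3009.
Social marginal cost = private MC + MEC = 62.560 + 1.783q.
Set SMC = demand: 62.560 + 1.783q = 119.263 - 2.541q → q* = 13.1136.
Gap = |16.3009 − 13.1136| = 3.1873.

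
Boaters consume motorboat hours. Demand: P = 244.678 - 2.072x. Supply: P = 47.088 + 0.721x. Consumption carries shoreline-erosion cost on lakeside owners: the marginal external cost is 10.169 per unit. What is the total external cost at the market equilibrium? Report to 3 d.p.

719.403

Market equilibrium (private): 47.088 + 0.721x = 244.678 - 2.072x → x_m = 70.7447.
Total external cost = MEC × x_m = 10.169 × 70.7447 = 719.4029.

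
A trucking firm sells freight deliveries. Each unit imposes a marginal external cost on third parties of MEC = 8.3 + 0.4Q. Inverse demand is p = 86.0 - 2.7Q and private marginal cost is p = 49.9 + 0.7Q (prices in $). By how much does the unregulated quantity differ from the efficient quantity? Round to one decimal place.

Market equilibrium (private): 49.9 + 0.7Q = 86.0 - 2.7Q → Q_m = 10.6176.
Social marginal cost = private MC + MEC = 58.2 + 1.1Q.
Set SMC = demand: 58.2 + 1.1Q = 86.0 - 2.7Q → Q* = 7.3158.
Gap = |10.6176 − 7.3158| = 3.3018.

3.3 units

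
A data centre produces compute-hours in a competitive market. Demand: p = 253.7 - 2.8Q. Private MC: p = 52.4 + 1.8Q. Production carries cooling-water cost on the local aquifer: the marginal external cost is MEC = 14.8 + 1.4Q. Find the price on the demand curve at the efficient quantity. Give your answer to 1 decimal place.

Social marginal cost = private MC + MEC = 67.2 + 3.2Q.
Set SMC = demand: 67.2 + 3.2Q = 253.7 - 2.8Q → Q* = 31.0833.
Consumer price on the demand curve at Q*: 253.7 − 2.8×31.0833 = 166.6668.

P = 166.7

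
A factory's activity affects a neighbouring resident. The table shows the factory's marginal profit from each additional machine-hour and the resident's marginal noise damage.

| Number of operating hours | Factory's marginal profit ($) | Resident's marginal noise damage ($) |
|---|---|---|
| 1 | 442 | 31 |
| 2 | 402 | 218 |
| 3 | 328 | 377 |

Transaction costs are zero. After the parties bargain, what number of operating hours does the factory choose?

2

Bargaining reaches the level where marginal profit last exceeds marginal noise damage.
That holds through level 2 (402 ≥ 218) but not at 3 (328 < 377).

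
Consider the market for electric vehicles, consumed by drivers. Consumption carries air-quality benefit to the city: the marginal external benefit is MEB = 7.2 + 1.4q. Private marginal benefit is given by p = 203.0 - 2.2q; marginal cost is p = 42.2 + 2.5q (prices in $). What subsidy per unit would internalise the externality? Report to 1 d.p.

subsidy = $78.5 per unit

Social marginal benefit = demand + MEB = 210.2 - 0.8q.
Set SMB = MC: 210.2 - 0.8q = 42.2 + 2.5q → q* = 50.9091.
The Pigouvian subsidy equals MEB at q*: 7.2 + 1.4×50.9091 = 78.4727.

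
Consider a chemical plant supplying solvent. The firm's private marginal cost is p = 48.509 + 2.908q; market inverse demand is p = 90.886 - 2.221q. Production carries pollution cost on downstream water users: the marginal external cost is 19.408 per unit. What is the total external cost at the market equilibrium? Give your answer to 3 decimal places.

160.353

Market equilibrium (private): 48.509 + 2.908q = 90.886 - 2.221q → q_m = 8.2622.
Total external cost = MEC × q_m = 19.408 × 8.2622 = 160.3528.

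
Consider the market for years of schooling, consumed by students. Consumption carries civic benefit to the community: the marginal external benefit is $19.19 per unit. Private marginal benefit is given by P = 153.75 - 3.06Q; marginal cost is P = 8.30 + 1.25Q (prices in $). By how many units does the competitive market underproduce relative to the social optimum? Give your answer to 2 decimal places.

4.45 units

Market equilibrium (private): 8.30 + 1.25Q = 153.75 - 3.06Q → Q_m = 33.7471.
Social marginal benefit = demand + MEB = 172.94 - 3.06Q.
Set SMB = MC: 172.94 - 3.06Q = 8.30 + 1.25Q → Q* = 38.1995.
Gap = |33.7471 − 38.1995| = 4.4524.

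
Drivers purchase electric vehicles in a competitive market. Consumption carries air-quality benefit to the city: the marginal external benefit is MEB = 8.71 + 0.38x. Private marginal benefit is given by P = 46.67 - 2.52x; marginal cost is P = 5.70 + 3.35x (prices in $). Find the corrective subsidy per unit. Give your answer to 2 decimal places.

Social marginal benefit = demand + MEB = 55.38 - 2.14x.
Set SMB = MC: 55.38 - 2.14x = 5.70 + 3.35x → x* = 9.0492.
The Pigouvian subsidy equals MEB at x*: 8.71 + 0.38×9.0492 = 12.1487.

subsidy = $12.15 per unit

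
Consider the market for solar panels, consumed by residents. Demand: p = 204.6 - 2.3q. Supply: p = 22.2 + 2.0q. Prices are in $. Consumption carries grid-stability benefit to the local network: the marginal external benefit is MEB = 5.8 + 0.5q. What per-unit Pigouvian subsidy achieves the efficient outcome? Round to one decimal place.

subsidy = $30.6 per unit

Social marginal benefit = demand + MEB = 210.4 - 1.8q.
Set SMB = MC: 210.4 - 1.8q = 22.2 + 2.0q → q* = 49.5263.
The Pigouvian subsidy equals MEB at q*: 5.8 + 0.5×49.5263 = 30.5632.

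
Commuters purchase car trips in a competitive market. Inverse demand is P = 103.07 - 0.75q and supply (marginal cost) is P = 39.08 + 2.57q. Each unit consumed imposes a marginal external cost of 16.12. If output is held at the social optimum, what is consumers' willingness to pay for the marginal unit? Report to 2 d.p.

P = 92.26

Social marginal benefit = demand − MEC = 86.95 - 0.75q.
Set SMB = MC: 86.95 - 0.75q = 39.08 + 2.57q → q* = 14.4187.
Consumer price on the demand curve at q*: 103.07 − 0.75×14.4187 = 92.2560.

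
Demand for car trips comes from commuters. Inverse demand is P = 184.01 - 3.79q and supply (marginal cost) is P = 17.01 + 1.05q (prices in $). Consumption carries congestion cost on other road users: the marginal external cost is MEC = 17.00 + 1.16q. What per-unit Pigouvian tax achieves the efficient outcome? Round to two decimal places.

tax = $46.00 per unit

Social marginal benefit = demand − MEC = 167.01 - 4.95q.
Set SMB = MC: 167.01 - 4.95q = 17.01 + 1.05q → q* = 25.0000.
The Pigouvian tax equals MEC at q*: 17.00 + 1.16×25.0000 = 46.0000.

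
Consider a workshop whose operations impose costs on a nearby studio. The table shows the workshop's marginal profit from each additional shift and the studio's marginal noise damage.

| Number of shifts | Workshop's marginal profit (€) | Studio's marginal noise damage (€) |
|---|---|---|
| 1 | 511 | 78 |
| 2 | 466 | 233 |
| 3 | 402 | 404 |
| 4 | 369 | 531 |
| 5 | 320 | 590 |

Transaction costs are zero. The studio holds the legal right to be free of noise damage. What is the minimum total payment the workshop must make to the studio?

Efficient level: marginal profit ≥ marginal noise damage through level 2, so k* = 2.
With the studio holding the right, the workshop must at least compensate total damage at k*: 78 + 233 = 311.

€311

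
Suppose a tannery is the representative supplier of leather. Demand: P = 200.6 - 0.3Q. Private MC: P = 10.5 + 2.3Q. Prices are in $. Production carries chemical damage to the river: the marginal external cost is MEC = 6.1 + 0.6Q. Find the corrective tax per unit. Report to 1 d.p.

tax = $40.6 per unit

Social marginal cost = private MC + MEC = 16.6 + 2.9Q.
Set SMC = demand: 16.6 + 2.9Q = 200.6 - 0.3Q → Q* = 57.5000.
The Pigouvian tax equals MEC at Q*: 6.1 + 0.6×57.5000 = 40.6000.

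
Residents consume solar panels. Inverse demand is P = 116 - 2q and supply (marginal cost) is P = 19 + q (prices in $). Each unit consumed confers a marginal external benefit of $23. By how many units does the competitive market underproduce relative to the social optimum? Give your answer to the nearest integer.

8 units

Market equilibrium (private): 19 + q = 116 - 2q → q_m = 32.3333.
Social marginal benefit = demand + MEB = 139 - 2q.
Set SMB = MC: 139 - 2q = 19 + q → q* = 40.0000.
Gap = |32.3333 − 40.0000| = 7.6667.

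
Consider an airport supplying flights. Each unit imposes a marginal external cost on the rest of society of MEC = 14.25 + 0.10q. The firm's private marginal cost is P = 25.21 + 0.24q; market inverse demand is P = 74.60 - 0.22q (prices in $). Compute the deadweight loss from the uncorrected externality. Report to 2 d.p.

DWL = $557.45

Market equilibrium (private): 25.21 + 0.24q = 74.60 - 0.22q → q_m = 107.3696.
Social marginal cost = private MC + MEC = 39.46 + 0.34q.
Set SMC = demand: 39.46 + 0.34q = 74.60 - 0.22q → q* = 62.7500.
Between q* and q_m the wedge SMC − demand runs linearly from 0 to MEC(q_m), so the loss is a triangle.
DWL = ½ × 44.6196 × 24.9870 = 557.4550.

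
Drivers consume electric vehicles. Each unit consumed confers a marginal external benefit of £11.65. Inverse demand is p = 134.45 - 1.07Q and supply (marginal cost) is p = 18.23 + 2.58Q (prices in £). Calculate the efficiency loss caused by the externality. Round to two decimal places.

Market equilibrium (private): 18.23 + 2.58Q = 134.45 - 1.07Q → Q_m = 31.8411.
Social marginal benefit = demand + MEB = 146.10 - 1.07Q.
Set SMB = MC: 146.10 - 1.07Q = 18.23 + 2.58Q → Q* = 35.0329.
Height of the DWL triangle at Q_m is SMB(Q_m) − MC(Q_m) = MEB(Q_m) = 11.6500.
DWL = ½ × 3.1918 × 11.6500 = 18.5922.

DWL = £18.59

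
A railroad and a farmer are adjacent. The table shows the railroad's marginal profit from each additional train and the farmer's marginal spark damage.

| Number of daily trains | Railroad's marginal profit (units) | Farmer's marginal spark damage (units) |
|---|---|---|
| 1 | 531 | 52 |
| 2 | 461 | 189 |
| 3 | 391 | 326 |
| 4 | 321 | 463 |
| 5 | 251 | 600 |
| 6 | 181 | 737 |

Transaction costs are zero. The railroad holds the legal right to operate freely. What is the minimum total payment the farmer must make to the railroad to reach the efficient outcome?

Left alone the railroad would choose level 6 (marginal profit stays positive).
Efficient level: k* = 3 (marginal profit ≥ marginal spark damage through 3).
The farmer must at least cover the railroad's forgone profit from cutting 6→3: 321 + 251 + 181 = 753.

753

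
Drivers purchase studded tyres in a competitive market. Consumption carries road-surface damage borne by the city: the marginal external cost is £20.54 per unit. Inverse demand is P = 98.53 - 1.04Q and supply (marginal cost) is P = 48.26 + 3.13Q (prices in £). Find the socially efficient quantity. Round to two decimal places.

Q* = 7.13

Social marginal benefit = demand − MEC = 77.99 - 1.04Q.
Set SMB = MC: 77.99 - 1.04Q = 48.26 + 3.13Q → Q* = 7.1295.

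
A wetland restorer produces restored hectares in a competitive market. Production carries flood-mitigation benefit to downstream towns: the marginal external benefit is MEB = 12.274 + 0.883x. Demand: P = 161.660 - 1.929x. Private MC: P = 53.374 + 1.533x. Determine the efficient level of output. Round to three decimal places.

x* = 46.747

Social marginal cost = private MC − MEB = 41.100 + 0.650x.
Set SMC = demand: 41.100 + 0.650x = 161.660 - 1.929x → x* = 46.7468.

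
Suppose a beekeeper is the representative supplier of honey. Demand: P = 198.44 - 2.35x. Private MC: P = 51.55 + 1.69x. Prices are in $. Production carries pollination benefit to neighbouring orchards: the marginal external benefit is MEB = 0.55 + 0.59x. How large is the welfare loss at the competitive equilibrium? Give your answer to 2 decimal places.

Market equilibrium (private): 51.55 + 1.69x = 198.44 - 2.35x → x_m = 36.3589.
Social marginal cost = private MC − MEB = 51.00 + 1.10x.
Set SMC = demand: 51.00 + 1.10x = 198.44 - 2.35x → x* = 42.7362.
The welfare-loss triangle has base |x_m − x*| and height MEB(x_m) (the vertical gap between SMC and demand is zero at x* and MEB at x_m).
DWL = ½ × 6.3773 × 22.0018 = 70.1560.

DWL = $70.16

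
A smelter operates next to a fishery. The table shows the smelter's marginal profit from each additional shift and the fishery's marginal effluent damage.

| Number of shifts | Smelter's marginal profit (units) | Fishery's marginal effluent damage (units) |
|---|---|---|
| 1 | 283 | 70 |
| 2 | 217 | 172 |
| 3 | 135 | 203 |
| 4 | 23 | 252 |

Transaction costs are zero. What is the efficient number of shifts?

Bargaining reaches the level where marginal profit last exceeds marginal effluent damage.
That holds through level 2 (217 ≥ 172) but not at 3 (135 < 203).

2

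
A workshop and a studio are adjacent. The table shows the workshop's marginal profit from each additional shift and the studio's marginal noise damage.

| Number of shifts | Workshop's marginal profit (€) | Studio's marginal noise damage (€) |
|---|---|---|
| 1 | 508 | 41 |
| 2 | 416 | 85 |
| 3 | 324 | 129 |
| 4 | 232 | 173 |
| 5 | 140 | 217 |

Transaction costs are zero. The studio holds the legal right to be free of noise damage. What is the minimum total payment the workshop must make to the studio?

Efficient level: marginal profit ≥ marginal noise damage through level 4, so k* = 4.
With the studio holding the right, the workshop must at least compensate total damage at k*: 41 + 85 + 129 + 173 = 428.

€428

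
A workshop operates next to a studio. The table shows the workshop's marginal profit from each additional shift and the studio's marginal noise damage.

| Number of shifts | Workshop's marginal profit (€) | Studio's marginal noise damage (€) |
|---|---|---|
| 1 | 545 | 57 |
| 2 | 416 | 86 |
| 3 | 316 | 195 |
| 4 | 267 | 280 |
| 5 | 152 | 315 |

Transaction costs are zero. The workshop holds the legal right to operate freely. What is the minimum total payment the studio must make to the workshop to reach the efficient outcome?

Left alone the workshop would choose level 5 (marginal profit stays positive).
Efficient level: k* = 3 (marginal profit ≥ marginal noise damage through 3).
The studio must at least cover the workshop's forgone profit from cutting 5→3: 267 + 152 = 419.

€419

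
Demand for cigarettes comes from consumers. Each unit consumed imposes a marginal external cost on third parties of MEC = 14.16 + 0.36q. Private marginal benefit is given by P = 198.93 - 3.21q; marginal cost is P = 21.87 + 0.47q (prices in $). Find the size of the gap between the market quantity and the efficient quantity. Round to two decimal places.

7.79 units

Market equilibrium (private): 21.87 + 0.47q = 198.93 - 3.21q → q_m = 48.1141.
Social marginal benefit = demand − MEC = 184.77 - 3.57q.
Set SMB = MC: 184.77 - 3.57q = 21.87 + 0.47q → q* = 40.3218.
Gap = |48.1141 − 40.3218| = 7.7923.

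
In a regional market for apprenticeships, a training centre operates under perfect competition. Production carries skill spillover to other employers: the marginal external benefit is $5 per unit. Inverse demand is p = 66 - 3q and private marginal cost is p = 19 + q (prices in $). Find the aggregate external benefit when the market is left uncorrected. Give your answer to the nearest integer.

Market equilibrium (private): 19 + q = 66 - 3q → q_m = 11.7500.
Total external benefit = MEB × q_m = 5 × 11.7500 = 58.7500.

$59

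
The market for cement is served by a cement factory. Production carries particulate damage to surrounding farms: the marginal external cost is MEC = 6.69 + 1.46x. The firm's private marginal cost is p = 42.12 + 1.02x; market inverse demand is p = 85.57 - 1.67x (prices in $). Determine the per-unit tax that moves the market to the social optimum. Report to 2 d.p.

tax = $19.62 per unit

Social marginal cost = private MC + MEC = 48.81 + 2.48x.
Set SMC = demand: 48.81 + 2.48x = 85.57 - 1.67x → x* = 8.8578.
The Pigouvian tax equals MEC at x*: 6.69 + 1.46×8.8578 = 19.6224.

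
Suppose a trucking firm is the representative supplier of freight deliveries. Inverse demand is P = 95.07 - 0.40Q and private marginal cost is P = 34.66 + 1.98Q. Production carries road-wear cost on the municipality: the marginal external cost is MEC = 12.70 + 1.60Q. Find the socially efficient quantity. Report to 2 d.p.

Social marginal cost = private MC + MEC = 47.36 + 3.58Q.
Set SMC = demand: 47.36 + 3.58Q = 95.07 - 0.40Q → Q* = 11.9874.

Q* = 11.99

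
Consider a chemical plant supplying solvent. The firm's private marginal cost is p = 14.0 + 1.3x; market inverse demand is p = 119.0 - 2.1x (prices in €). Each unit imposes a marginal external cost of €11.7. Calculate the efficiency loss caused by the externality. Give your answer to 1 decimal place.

DWL = €20.1

Market equilibrium (private): 14.0 + 1.3x = 119.0 - 2.1x → x_m = 30.8824.
Social marginal cost = private MC + MEC = 25.7 + 1.3x.
Set SMC = demand: 25.7 + 1.3x = 119.0 - 2.1x → x* = 27.4412.
Between x* and x_m the wedge SMC − demand runs linearly from 0 to MEC(x_m), so the loss is a triangle.
DWL = ½ × 3.4412 × 11.7000 = 20.1310.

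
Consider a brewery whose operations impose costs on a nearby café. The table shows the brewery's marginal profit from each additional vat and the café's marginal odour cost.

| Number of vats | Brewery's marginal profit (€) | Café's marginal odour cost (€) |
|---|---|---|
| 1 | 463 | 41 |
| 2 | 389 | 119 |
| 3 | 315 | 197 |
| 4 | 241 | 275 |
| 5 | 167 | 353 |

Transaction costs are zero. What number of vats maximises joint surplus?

Bargaining reaches the level where marginal profit last exceeds marginal odour cost.
That holds through level 3 (315 ≥ 197) but not at 4 (241 < 275).

3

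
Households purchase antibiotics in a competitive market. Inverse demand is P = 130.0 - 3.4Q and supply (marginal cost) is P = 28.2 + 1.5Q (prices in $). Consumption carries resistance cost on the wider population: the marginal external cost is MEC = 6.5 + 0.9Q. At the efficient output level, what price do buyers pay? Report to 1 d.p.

Social marginal benefit = demand − MEC = 123.5 - 4.3Q.
Set SMB = MC: 123.5 - 4.3Q = 28.2 + 1.5Q → Q* = 16.4310.
Consumer price on the demand curve at Q*: 130.0 − 3.4×16.4310 = 74.1346.

P = $74.1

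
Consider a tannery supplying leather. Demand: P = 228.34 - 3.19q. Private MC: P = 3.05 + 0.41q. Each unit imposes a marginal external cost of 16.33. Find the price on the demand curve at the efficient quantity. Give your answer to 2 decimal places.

P = 43.18

Social marginal cost = private MC + MEC = 19.38 + 0.41q.
Set SMC = demand: 19.38 + 0.41q = 228.34 - 3.19q → q* = 58.0444.
Consumer price on the demand curve at q*: 228.34 − 3.19×58.0444 = 43.1784.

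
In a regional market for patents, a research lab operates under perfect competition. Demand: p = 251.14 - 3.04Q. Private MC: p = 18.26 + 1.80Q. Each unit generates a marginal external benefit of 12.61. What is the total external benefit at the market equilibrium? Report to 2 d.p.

606.74

Market equilibrium (private): 18.26 + 1.80Q = 251.14 - 3.04Q → Q_m = 48.1157.
Total external benefit = MEB × Q_m = 12.61 × 48.1157 = 606.7390.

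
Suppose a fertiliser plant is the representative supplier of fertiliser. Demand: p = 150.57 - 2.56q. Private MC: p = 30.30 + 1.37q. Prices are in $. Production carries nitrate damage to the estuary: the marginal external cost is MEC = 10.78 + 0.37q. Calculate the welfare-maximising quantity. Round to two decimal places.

Social marginal cost = private MC + MEC = 41.08 + 1.74q.
Set SMC = demand: 41.08 + 1.74q = 150.57 - 2.56q → q* = 25.4628.

q* = 25.46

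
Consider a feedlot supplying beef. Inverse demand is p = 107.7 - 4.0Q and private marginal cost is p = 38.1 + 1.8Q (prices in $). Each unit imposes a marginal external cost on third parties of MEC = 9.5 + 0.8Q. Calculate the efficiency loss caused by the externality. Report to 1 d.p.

DWL = $27.6

Market equilibrium (private): 38.1 + 1.8Q = 107.7 - 4.0Q → Q_m = 12.0000.
Social marginal cost = private MC + MEC = 47.6 + 2.6Q.
Set SMC = demand: 47.6 + 2.6Q = 107.7 - 4.0Q → Q* = 9.1061.
The loss is the area between SMC and demand from Q* to Q_m; with linear curves that's a triangle of height MEC(Q_m).
DWL = ½ × 2.8939 × 19.1000 = 27.6367.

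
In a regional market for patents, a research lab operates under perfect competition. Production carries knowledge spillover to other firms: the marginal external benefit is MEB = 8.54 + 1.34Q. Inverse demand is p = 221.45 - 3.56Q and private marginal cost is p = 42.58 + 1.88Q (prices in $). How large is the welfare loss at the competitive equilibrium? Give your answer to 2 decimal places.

DWL = $337.41

Market equilibrium (private): 42.58 + 1.88Q = 221.45 - 3.56Q → Q_m = 32.8805.
Social marginal cost = private MC − MEB = 34.04 + 0.54Q.
Set SMC = demand: 34.04 + 0.54Q = 221.45 - 3.56Q → Q* = 45.7098.
Height of the DWL triangle at Q_m is demand(Q_m) − SMC(Q_m) = MEB(Q_m) = 52.5999.
DWL = ½ × 12.8293 × 52.5999 = 337.4099.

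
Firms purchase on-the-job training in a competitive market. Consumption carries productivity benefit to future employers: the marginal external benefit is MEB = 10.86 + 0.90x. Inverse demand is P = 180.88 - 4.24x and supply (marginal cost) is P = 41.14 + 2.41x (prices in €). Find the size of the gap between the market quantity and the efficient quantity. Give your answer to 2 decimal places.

Market equilibrium (private): 41.14 + 2.41x = 180.88 - 4.24x → x_m = 21.0135.
Social marginal benefit = demand + MEB = 191.74 - 3.34x.
Set SMB = MC: 191.74 - 3.34x = 41.14 + 2.41x → x* = 26.1913.
Gap = |21.0135 − 26.1913| = 5.1778.

5.18 units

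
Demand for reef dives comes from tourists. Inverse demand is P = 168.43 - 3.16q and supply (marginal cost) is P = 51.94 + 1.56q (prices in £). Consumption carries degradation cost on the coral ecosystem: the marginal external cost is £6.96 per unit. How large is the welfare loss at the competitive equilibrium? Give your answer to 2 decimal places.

Market equilibrium (private): 51.94 + 1.56q = 168.43 - 3.16q → q_m = 24.6801.
Social marginal benefit = demand − MEC = 161.47 - 3.16q.
Set SMB = MC: 161.47 - 3.16q = 51.94 + 1.56q → q* = 23.2055.
Height of the DWL triangle at q_m is MC(q_m) − SMB(q_m) = MEC(q_m) = 6.9600.
DWL = ½ × 1.4746 × 6.9600 = 5.1316.

DWL = £5.13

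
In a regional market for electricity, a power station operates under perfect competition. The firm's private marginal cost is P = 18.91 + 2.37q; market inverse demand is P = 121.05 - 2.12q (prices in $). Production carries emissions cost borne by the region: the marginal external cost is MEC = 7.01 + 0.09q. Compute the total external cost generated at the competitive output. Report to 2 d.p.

Market equilibrium (private): 18.91 + 2.37q = 121.05 - 2.12q → q_m = 22.7483.
Total external cost = ∫₀^{q_m} (7.01 + 0.09q) dq = 7.01×22.7483 + ½×0.09×22.7483² = 182.7524.

$182.75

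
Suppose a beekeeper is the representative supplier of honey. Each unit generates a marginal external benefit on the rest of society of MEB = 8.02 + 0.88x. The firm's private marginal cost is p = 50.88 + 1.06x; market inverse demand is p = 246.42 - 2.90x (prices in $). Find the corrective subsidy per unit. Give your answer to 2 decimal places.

Social marginal cost = private MC − MEB = 42.86 + 0.18x.
Set SMC = demand: 42.86 + 0.18x = 246.42 - 2.90x → x* = 66.0909.
The Pigouvian subsidy equals MEB at x*: 8.02 + 0.88×66.0909 = 66.1800.

subsidy = $66.18 per unit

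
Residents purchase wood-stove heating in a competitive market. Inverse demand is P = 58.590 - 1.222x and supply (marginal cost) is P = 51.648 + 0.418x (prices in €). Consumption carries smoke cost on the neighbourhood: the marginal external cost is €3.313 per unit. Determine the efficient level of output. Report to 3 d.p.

Social marginal benefit = demand − MEC = 55.277 - 1.222x.
Set SMB = MC: 55.277 - 1.222x = 51.648 + 0.418x → x* = 2.2128.

x* = 2.213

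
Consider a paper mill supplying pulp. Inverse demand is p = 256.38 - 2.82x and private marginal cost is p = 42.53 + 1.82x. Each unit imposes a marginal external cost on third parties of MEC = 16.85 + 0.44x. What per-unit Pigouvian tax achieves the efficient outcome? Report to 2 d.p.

tax = 33.91 per unit

Social marginal cost = private MC + MEC = 59.38 + 2.26x.
Set SMC = demand: 59.38 + 2.26x = 256.38 - 2.82x → x* = 38.7795.
The Pigouvian tax equals MEC at x*: 16.85 + 0.44×38.7795 = 33.9130.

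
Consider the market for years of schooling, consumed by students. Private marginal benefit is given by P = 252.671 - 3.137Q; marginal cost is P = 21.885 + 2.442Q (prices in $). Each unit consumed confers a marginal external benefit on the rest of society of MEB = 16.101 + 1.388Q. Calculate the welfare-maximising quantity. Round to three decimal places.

Q* = 58.909

Social marginal benefit = demand + MEB = 268.772 - 1.749Q.
Set SMB = MC: 268.772 - 1.749Q = 21.885 + 2.442Q → Q* = 58.9089.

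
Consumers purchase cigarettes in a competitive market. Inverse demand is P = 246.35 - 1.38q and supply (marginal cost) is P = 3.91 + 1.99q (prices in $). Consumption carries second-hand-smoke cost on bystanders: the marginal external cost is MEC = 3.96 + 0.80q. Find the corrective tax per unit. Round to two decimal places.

tax = $49.71 per unit

Social marginal benefit = demand − MEC = 242.39 - 2.18q.
Set SMB = MC: 242.39 - 2.18q = 3.91 + 1.99q → q* = 57.1894.
The Pigouvian tax equals MEC at q*: 3.96 + 0.80×57.1894 = 49.7115.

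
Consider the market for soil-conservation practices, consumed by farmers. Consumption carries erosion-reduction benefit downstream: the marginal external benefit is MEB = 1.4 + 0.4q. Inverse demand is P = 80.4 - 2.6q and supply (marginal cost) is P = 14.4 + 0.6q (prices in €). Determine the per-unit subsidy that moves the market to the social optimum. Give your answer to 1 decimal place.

subsidy = €11.0 per unit

Social marginal benefit = demand + MEB = 81.8 - 2.2q.
Set SMB = MC: 81.8 - 2.2q = 14.4 + 0.6q → q* = 24.0714.
The Pigouvian subsidy equals MEB at q*: 1.4 + 0.4×24.0714 = 11.0286.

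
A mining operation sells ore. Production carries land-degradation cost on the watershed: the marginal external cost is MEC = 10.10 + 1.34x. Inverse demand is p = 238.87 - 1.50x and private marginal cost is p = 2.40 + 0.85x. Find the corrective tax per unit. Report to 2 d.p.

Social marginal cost = private MC + MEC = 12.50 + 2.19x.
Set SMC = demand: 12.50 + 2.19x = 238.87 - 1.50x → x* = 61.3469.
The Pigouvian tax equals MEC at x*: 10.10 + 1.34×61.3469 = 92.3048.

tax = 92.30 per unit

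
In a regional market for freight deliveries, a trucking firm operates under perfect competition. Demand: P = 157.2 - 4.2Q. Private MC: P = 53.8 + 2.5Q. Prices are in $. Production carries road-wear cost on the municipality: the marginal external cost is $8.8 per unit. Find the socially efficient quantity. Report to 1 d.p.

Q* = 14.1

Social marginal cost = private MC + MEC = 62.6 + 2.5Q.
Set SMC = demand: 62.6 + 2.5Q = 157.2 - 4.2Q → Q* = 14.1194.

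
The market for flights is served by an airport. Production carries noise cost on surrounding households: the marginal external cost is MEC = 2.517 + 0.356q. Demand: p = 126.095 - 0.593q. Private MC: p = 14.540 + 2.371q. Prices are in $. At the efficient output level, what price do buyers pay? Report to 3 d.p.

Social marginal cost = private MC + MEC = 17.057 + 2.727q.
Set SMC = demand: 17.057 + 2.727q = 126.095 - 0.593q → q* = 32.8428.
Consumer price on the demand curve at q*: 126.095 − 0.593×32.8428 = 106.6192.

P = $106.619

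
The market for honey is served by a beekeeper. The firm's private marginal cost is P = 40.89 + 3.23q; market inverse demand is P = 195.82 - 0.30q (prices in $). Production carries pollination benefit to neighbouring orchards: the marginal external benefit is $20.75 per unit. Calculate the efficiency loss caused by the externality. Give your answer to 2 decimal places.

DWL = $60.99

Market equilibrium (private): 40.89 + 3.23q = 195.82 - 0.30q → q_m = 43.8895.
Social marginal cost = private MC − MEB = 20.14 + 3.23q.
Set SMC = demand: 20.14 + 3.23q = 195.82 - 0.30q → q* = 49.7677.
Between q* and q_m the wedge demand − SMC runs linearly from 0 to MEB(q_m), so the loss is a triangle.
DWL = ½ × 5.8782 × 20.7500 = 60.9863.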